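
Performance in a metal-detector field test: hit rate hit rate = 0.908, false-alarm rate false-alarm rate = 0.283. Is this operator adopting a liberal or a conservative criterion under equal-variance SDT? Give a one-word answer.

liberal

z(H) = 1.329, z(FA) = -0.574
c = −½·(z(H) + z(FA)) = -0.3775
c < 0 → liberal criterion (biased toward responding “yes”).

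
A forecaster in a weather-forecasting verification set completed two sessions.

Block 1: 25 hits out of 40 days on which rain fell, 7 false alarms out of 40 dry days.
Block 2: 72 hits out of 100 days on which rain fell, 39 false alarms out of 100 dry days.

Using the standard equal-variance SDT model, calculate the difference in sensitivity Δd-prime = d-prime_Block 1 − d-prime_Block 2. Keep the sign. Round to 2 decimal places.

Block 1: z(0.6250) = 0.319, z(0.1750) = -0.935, d' = 1.254
Block 2: z(0.7200) = 0.583, z(0.3900) = -0.279, d' = 0.862
Δd' = d'_Block 1 − d'_Block 2 = 1.254 − 0.862 = 0.392
Block 1 has the higher sensitivity.

Δd-prime = 0.39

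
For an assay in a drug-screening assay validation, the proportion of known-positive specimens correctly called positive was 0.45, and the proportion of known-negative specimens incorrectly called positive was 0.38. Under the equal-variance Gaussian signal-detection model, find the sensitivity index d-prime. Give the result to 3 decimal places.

z(H) = z(0.45) = -0.1257
z(FA) = z(0.38) = -0.3055
d' = z(H) − z(FA) = -0.1257 − (-0.3055) = 0.1798

d-prime = 0.180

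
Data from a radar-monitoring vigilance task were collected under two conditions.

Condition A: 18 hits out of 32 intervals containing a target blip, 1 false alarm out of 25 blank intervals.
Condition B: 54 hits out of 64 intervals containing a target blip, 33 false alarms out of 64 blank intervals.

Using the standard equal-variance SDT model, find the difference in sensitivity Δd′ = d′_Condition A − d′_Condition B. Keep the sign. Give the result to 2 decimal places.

Condition A: z(0.5625) = 0.157, z(0.0400) = -1.751, d' = 1.908
Condition B: z(0.8438) = 1.010, z(0.5156) = 0.039, d' = 0.971
Δd' = d'_Condition A − d'_Condition B = 1.908 − 0.971 = 0.937
Condition A has the higher sensitivity.

Δd′ = 0.94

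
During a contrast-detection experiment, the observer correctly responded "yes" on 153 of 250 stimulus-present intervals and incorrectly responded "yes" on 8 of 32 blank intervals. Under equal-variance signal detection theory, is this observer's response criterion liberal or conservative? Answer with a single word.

conservative

z(H) = 0.285, z(FA) = -0.674
c = −½·(z(H) + z(FA)) = 0.1945
c > 0 → conservative criterion (biased toward responding “no”).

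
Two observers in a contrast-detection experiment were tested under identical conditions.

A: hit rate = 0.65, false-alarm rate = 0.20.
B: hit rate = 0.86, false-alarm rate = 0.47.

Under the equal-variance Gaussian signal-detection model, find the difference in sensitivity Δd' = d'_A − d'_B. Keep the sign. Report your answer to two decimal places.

Δd' = 0.07

A: z(0.65) = 0.385, z(0.20) = -0.842, d' = 1.227
B: z(0.86) = 1.080, z(0.47) = -0.075, d' = 1.155
Δd' = d'_A − d'_B = 1.227 − 1.155 = 0.072
A has the higher sensitivity.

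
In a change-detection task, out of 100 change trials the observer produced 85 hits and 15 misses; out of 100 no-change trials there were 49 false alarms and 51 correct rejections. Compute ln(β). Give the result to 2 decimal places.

ln β = -0.54

H = 85/100 = 0.8500
FA = 49/100 = 0.4900
z(0.8500) = 1.036, z(0.4900) = -0.025
ln β = −½·[z(H)² − z(FA)²] = −0.5 × (1.073 − 0.001) = -0.536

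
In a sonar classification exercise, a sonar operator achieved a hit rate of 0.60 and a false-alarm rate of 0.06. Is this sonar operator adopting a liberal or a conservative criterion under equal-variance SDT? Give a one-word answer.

conservative

z(H) = 0.253, z(FA) = -1.555
c = −½·(z(H) + z(FA)) = 0.651
c > 0 → conservative criterion (biased toward responding “no”).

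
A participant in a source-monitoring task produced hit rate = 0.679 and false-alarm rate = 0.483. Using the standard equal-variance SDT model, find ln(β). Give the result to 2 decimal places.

Φ⁻¹(H) = Φ⁻¹(0.679) = 0.465
Φ⁻¹(FA) = Φ⁻¹(0.483) = -0.043
ln β = −½·[z(H)² − z(FA)²] = −0.5 × (0.216 − 0.002) = -0.107

ln β = -0.11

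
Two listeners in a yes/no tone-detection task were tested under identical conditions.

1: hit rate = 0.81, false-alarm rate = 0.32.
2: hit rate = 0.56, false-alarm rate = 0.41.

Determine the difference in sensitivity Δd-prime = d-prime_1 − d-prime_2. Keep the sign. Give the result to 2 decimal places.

1: z(0.81) = 0.878, z(0.32) = -0.468, d' = 1.346
2: z(0.56) = 0.151, z(0.41) = -0.228, d' = 0.379
Δd' = d'_1 − d'_2 = 1.346 − 0.379 = 0.967
1 has the higher sensitivity.

Δd-prime = 0.97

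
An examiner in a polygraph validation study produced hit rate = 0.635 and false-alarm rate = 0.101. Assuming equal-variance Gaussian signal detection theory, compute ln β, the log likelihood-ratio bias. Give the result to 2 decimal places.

z(0.635) = 0.345, z(0.101) = -1.276
ln β = −½·[z(H)² − z(FA)²] = −0.5 × (0.119 − 1.628) = 0.7545

ln β = 0.75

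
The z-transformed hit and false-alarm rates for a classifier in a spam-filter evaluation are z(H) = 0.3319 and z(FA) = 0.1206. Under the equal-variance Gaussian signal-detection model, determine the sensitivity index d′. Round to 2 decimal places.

d' = z(H) − z(FA) = 0.3319 − 0.1206 = 0.2113

d′ = 0.21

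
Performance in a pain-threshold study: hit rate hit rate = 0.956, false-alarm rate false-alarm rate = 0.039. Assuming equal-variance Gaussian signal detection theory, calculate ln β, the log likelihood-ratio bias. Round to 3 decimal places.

ln β = 0.098

z(H) = 1.7060
z(FA) = -1.7624
ln β = −½·[z(H)² − z(FA)²] = −0.5 × (2.9104 − 3.1061) = 0.09785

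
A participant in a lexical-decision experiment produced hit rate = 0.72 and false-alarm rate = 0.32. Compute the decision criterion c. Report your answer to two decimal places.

c = -0.06

z(0.72) = 0.583, z(0.32) = -0.468
c = −½·[z(H) + z(FA)] = −0.5 × (0.583 + (-0.468)) = -0.0575
c < 0: the participant has a liberal response bias.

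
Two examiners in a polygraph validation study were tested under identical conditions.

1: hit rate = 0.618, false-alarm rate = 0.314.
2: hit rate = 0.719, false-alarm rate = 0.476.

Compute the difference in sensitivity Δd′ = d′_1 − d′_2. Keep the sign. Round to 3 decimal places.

Δd′ = 0.145

1: z(0.618) = 0.3002, z(0.314) = -0.4845, d' = 0.7847
2: z(0.719) = 0.5799, z(0.476) = -0.0602, d' = 0.6401
Δd' = d'_1 − d'_2 = 0.7847 − 0.6401 = 0.1446
1 has the higher sensitivity.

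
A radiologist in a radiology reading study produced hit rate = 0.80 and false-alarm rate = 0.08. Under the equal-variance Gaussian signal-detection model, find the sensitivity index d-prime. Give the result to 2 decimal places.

d-prime = 2.25

Φ⁻¹(0.80) = 0.842, Φ⁻¹(0.08) = -1.405
d' = z(H) − z(FA) = 0.842 − (-1.405) = 2.247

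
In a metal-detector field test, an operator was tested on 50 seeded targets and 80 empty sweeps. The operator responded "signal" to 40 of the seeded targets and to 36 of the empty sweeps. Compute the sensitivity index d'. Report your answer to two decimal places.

d' = 0.97

H = 40/50 = 0.8000
FA = 36/80 = 0.4500
z(H) = z(0.8000) = 0.842
z(FA) = z(0.4500) = -0.126
d' = z(H) − z(FA) = 0.842 − (-0.126) = 0.968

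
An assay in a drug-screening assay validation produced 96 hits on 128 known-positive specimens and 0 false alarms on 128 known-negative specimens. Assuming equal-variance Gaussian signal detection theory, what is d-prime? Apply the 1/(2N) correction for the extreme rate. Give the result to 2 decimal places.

d-prime = 3.33

The false-alarm rate is 0/128 = 0, so apply the 1/(2N) correction: FA → 1/(2·128) = 0.00391.
z(H) = z(0.75000) = 0.674
z(FA) = z(0.00391) = -2.660
d' = 0.674 − (-2.660) = 3.334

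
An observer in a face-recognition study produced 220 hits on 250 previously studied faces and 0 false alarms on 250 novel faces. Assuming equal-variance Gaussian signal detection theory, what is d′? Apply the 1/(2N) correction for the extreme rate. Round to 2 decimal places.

d′ = 4.05

The false-alarm rate is 0/250 = 0, so apply the 1/(2N) correction: FA → 1/(2·250) = 0.00200.
z(H) = z(0.88000) = 1.175
z(FA) = z(0.00200) = -2.878
d' = 1.175 − (-2.878) = 4.053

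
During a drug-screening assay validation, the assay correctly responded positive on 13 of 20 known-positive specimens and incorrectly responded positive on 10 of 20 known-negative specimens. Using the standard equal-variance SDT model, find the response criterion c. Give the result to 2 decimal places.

c = -0.19

H = 13/20 = 0.6500
FA = 10/20 = 0.5000
z(H) = z(0.6500) = 0.3853
z(FA) = z(0.5000) = 0.0000
c = −½·[z(H) + z(FA)] = −0.5 × (0.3853 + 0.0000) = -0.19265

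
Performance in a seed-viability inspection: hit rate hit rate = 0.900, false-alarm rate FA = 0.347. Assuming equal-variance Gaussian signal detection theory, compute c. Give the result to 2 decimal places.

Φ⁻¹(0.900) = 1.2816, Φ⁻¹(0.347) = -0.3934
c = −½·[z(H) + z(FA)] = −0.5 × (1.2816 + (-0.3934)) = -0.4441

c = -0.44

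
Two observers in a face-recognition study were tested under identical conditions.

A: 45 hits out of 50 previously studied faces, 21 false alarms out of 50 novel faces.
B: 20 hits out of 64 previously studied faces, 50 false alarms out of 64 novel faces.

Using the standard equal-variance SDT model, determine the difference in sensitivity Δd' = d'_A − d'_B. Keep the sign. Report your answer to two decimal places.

Δd' = 2.75

A: z(0.9000) = 1.282, z(0.4200) = -0.202, d' = 1.484
B: z(0.3125) = -0.489, z(0.7812) = 0.776, d' = -1.265
Δd' = d'_A − d'_B = 1.484 − (-1.265) = 2.749
A has the higher sensitivity.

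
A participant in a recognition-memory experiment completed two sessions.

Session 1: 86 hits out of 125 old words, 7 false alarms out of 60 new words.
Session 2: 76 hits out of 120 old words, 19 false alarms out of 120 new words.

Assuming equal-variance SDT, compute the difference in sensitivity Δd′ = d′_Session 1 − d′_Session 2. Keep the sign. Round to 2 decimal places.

Δd′ = 0.34

Session 1: z(0.6880) = 0.490, z(0.1167) = -1.192, d' = 1.682
Session 2: z(0.6333) = 0.341, z(0.1583) = -1.001, d' = 1.342
Δd' = d'_Session 1 − d'_Session 2 = 1.682 − 1.342 = 0.340
Session 1 has the higher sensitivity.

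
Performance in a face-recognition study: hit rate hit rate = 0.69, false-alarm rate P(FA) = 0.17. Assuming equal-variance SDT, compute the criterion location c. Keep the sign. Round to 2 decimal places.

z(H) = z(0.69) = 0.496
z(FA) = z(0.17) = -0.954
c = −½·[z(H) + z(FA)] = −0.5 × (0.496 + (-0.954)) = 0.229

c = 0.23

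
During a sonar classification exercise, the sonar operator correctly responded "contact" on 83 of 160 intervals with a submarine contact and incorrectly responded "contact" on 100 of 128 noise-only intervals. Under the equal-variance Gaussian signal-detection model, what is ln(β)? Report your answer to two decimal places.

H = 83/160 = 0.5188
FA = 100/128 = 0.7812
Φ⁻¹(H) = Φ⁻¹(0.5188) = 0.047
Φ⁻¹(FA) = Φ⁻¹(0.7812) = 0.776
ln β = −½·[z(H)² − z(FA)²] = −0.5 × (0.002 − 0.602) = 0.300

ln β = 0.30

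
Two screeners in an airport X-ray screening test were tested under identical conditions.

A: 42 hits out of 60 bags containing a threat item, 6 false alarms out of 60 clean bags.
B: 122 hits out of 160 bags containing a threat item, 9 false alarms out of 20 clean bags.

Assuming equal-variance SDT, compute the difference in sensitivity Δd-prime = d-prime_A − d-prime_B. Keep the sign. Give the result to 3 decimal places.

A: z(0.7000) = 0.5244, z(0.1000) = -1.2816, d' = 1.8060
B: z(0.7625) = 0.7144, z(0.4500) = -0.1257, d' = 0.8401
Δd' = d'_A − d'_B = 1.8060 − 0.8401 = 0.9659
A has the higher sensitivity.

Δd-prime = 0.966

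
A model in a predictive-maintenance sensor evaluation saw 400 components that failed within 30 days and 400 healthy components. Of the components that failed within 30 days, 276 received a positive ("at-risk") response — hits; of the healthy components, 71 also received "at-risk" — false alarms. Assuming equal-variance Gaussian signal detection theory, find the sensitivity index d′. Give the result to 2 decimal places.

d′ = 1.42

H = 276/400 = 0.6900
FA = 71/400 = 0.1775
z(H) = z(0.6900) = 0.4959
z(FA) = z(0.1775) = -0.9249
d' = z(H) − z(FA) = 0.4959 − (-0.9249) = 1.4208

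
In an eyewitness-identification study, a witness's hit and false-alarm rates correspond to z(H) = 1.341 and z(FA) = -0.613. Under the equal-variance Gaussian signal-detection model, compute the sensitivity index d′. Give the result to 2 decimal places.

d′ = 1.95

d' = z(H) − z(FA) = 1.341 − (-0.613) = 1.954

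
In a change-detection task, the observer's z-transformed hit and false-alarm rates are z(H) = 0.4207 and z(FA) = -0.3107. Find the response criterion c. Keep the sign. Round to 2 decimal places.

c = −½·[z(H) + z(FA)] = −½·(0.4207 + (-0.3107)) = -0.0550

c = -0.06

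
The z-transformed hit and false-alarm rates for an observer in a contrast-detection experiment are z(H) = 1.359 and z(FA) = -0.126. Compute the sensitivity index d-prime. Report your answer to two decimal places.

d' = z(H) − z(FA) = 1.359 − (-0.126) = 1.485

d-prime = 1.49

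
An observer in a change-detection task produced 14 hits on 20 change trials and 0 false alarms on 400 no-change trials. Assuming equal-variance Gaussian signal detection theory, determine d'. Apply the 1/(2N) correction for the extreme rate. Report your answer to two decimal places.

d' = 3.55

The false-alarm rate is 0/400 = 0, so apply the 1/(2N) correction: FA → 1/(2·400) = 0.00125.
z(H) = z(0.70000) = 0.524
z(FA) = z(0.00125) = -3.023
d' = 0.524 − (-3.023) = 3.547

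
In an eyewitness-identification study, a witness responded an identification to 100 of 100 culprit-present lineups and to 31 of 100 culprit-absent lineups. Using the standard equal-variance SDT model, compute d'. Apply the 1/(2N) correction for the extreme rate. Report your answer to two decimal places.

d' = 3.07

The hit rate is 100/100 = 1, so apply the 1/(2N) correction: H → 1 − 1/(2·100) = 0.99500.
z(H) = z(0.99500) = 2.576
z(FA) = z(0.31000) = -0.496
d' = 2.576 − (-0.496) = 3.072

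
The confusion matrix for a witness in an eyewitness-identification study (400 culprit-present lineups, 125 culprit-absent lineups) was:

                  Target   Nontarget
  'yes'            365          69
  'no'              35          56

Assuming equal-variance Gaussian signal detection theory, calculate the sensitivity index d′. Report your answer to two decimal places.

d′ = 1.23

H = 365/400 = 0.9125
FA = 69/125 = 0.5520
z(0.9125) = 1.3563, z(0.5520) = 0.1307
d' = z(H) − z(FA) = 1.3563 − 0.1307 = 1.2256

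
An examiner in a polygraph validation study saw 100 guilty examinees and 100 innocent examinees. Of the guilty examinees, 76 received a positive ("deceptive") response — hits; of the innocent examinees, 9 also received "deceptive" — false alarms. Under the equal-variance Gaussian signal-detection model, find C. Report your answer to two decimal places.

H = 76/100 = 0.7600
FA = 9/100 = 0.0900
z(0.7600) = 0.706, z(0.0900) = -1.341
c = −½·[z(H) + z(FA)] = −0.5 × (0.706 + (-1.341)) = 0.3175
c > 0: the examiner has a conservative response bias.

C = 0.32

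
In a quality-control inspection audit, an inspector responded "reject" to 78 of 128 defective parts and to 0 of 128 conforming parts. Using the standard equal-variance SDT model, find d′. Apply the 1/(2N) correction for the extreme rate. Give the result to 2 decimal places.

d′ = 2.94

The false-alarm rate is 0/128 = 0, so apply the 1/(2N) correction: FA → 1/(2·128) = 0.00391.
z(H) = z(0.60938) = 0.278
z(FA) = z(0.00391) = -2.660
d' = 0.278 − (-2.660) = 2.938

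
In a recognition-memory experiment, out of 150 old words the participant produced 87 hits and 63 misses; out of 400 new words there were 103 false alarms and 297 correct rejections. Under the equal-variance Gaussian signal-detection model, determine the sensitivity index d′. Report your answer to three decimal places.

d′ = 0.853

H = 87/150 = 0.5800
FA = 103/400 = 0.2575
z(H) = z(0.5800) = 0.2019
z(FA) = z(0.2575) = -0.6511
d' = z(H) − z(FA) = 0.2019 − (-0.6511) = 0.8530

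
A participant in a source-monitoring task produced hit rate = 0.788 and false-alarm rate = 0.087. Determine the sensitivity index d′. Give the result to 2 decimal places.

Φ⁻¹(H) = Φ⁻¹(0.788) = 0.800
Φ⁻¹(FA) = Φ⁻¹(0.087) = -1.359
d' = z(H) − z(FA) = 0.800 − (-1.359) = 2.159

d′ = 2.16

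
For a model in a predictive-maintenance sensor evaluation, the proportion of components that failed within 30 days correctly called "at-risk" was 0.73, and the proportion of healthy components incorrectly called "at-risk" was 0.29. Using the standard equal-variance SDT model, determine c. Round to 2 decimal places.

z(H) = 0.6128
z(FA) = -0.5534
c = −½·[z(H) + z(FA)] = −0.5 × (0.6128 + (-0.5534)) = -0.0297

c = -0.03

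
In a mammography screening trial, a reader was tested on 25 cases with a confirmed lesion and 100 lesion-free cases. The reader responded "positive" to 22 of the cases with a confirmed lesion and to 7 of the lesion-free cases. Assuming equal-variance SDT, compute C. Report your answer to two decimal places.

H = 22/25 = 0.8800
FA = 7/100 = 0.0700
z(H) = z(0.8800) = 1.175
z(FA) = z(0.0700) = -1.476
c = −½·[z(H) + z(FA)] = −0.5 × (1.175 + (-1.476)) = 0.1505
c > 0: the reader has a conservative response bias.

C = 0.15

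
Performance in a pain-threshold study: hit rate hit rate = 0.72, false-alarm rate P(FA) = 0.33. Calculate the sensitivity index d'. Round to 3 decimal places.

z(0.72) = 0.5828, z(0.33) = -0.4399
d' = z(H) − z(FA) = 0.5828 − (-0.4399) = 1.0227

d' = 1.023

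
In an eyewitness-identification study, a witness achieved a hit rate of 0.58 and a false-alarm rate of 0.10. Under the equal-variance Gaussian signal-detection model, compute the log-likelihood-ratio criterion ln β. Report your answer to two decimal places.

ln β = 0.80

z(H) = z(0.58) = 0.202
z(FA) = z(0.10) = -1.282
ln β = −½·[z(H)² − z(FA)²] = −0.5 × (0.041 − 1.644) = 0.8015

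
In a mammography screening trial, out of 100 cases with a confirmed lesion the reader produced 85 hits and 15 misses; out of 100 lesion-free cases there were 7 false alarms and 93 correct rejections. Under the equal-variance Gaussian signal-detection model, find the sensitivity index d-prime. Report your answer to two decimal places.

d-prime = 2.51

H = 85/100 = 0.8500
FA = 7/100 = 0.0700
Φ⁻¹(H) = 1.036
Φ⁻¹(FA) = -1.476
d' = z(H) − z(FA) = 1.036 − (-1.476) = 2.512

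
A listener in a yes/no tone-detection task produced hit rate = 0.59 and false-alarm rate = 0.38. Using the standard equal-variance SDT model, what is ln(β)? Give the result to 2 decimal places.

ln β = 0.02

z(H) = z(0.59) = 0.228
z(FA) = z(0.38) = -0.305
ln β = −½·[z(H)² − z(FA)²] = −0.5 × (0.052 − 0.093) = 0.0205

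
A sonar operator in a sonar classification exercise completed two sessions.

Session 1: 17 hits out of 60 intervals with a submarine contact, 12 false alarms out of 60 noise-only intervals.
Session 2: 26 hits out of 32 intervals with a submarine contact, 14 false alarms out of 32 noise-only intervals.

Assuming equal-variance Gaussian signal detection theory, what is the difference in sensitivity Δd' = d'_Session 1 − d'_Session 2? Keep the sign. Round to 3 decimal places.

Session 1: z(0.2833) = -0.5731, z(0.2000) = -0.8416, d' = 0.2685
Session 2: z(0.8125) = 0.8871, z(0.4375) = -0.1573, d' = 1.0444
Δd' = d'_Session 1 − d'_Session 2 = 0.2685 − 1.0444 = -0.7759
Session 2 has the higher sensitivity.

Δd' = -0.776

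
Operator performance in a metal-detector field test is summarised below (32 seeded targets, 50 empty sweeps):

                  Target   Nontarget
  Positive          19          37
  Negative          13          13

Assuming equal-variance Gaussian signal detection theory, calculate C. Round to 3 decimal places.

C = -0.440

H = 19/32 = 0.5938
FA = 37/50 = 0.7400
Φ⁻¹(H) = Φ⁻¹(0.5938) = 0.2373
Φ⁻¹(FA) = Φ⁻¹(0.7400) = 0.6433
c = −½·[z(H) + z(FA)] = −0.5 × (0.2373 + 0.6433) = -0.4403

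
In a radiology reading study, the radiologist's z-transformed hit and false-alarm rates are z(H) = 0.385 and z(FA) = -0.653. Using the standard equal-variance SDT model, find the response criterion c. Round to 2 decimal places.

c = −½·[z(H) + z(FA)] = −½·(0.385 + (-0.653)) = 0.134

c = 0.13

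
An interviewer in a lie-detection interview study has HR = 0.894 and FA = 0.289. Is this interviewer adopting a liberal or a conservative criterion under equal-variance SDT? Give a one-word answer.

liberal

z(H) = 1.248, z(FA) = -0.556
c = −½·(z(H) + z(FA)) = -0.346
c < 0 → liberal criterion (biased toward responding “yes”).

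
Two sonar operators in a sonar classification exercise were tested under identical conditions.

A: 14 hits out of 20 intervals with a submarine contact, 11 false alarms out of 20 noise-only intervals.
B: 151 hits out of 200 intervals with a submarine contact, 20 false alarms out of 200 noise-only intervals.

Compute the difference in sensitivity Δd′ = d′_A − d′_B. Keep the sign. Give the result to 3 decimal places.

Δd′ = -1.573

A: z(0.7000) = 0.5244, z(0.5500) = 0.1257, d' = 0.3987
B: z(0.7550) = 0.6903, z(0.1000) = -1.2816, d' = 1.9719
Δd' = d'_A − d'_B = 0.3987 − 1.9719 = -1.5732
B has the higher sensitivity.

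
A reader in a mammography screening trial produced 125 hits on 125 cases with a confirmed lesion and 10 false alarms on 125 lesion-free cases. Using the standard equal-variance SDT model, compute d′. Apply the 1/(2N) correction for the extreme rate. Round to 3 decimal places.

The hit rate is 125/125 = 1, so apply the 1/(2N) correction: H → 1 − 1/(2·125) = 0.99600.
z(H) = z(0.99600) = 2.6521
z(FA) = z(0.08000) = -1.4051
d' = 2.6521 − (-1.4051) = 4.0572

d′ = 4.057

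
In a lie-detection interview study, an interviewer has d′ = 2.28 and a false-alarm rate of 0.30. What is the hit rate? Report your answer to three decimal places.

z(false-alarm rate) = z(0.30) = -0.5244
z(H) = z(FA) + d' = -0.5244 + 2.28 = 1.7556
hit rate = Φ(1.7556) = 0.9604

hit rate = 0.960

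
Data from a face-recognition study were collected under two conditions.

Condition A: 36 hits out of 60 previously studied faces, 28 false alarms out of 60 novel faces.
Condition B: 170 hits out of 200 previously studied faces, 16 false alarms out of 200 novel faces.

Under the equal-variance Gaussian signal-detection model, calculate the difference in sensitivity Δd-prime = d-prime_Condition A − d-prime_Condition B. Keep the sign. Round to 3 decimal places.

Condition A: z(0.6000) = 0.2533, z(0.4667) = -0.0836, d' = 0.3369
Condition B: z(0.8500) = 1.0364, z(0.0800) = -1.4051, d' = 2.4415
Δd' = d'_Condition A − d'_Condition B = 0.3369 − 2.4415 = -2.1046
Condition B has the higher sensitivity.

Δd-prime = -2.105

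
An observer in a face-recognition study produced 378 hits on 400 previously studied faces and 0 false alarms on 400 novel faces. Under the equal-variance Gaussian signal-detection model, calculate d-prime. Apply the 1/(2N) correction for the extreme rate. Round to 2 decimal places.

The false-alarm rate is 0/400 = 0, so apply the 1/(2N) correction: FA → 1/(2·400) = 0.00125.
z(H) = z(0.94500) = 1.598
z(FA) = z(0.00125) = -3.023
d' = 1.598 − (-3.023) = 4.621

d-prime = 4.62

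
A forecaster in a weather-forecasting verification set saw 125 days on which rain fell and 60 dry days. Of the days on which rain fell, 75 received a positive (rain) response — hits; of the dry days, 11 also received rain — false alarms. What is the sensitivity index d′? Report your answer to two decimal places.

H = 75/125 = 0.6000
FA = 11/60 = 0.1833
z(H) = 0.253
z(FA) = -0.903
d' = z(H) − z(FA) = 0.253 − (-0.903) = 1.156

d′ = 1.16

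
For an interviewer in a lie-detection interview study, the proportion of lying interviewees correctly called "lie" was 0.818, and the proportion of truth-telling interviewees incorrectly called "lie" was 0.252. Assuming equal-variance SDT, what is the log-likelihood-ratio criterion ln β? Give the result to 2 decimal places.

ln β = -0.19

z(H) = 0.908
z(FA) = -0.668
ln β = −½·[z(H)² − z(FA)²] = −0.5 × (0.824 − 0.446) = -0.189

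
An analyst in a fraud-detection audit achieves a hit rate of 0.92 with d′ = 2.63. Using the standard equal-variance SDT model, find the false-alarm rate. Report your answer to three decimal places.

z(hit rate) = z(0.92) = 1.4051
z(FA) = z(H) − d' = 1.4051 − 2.63 = -1.2249
false-alarm rate = Φ(-1.2249) = 0.1103

false-alarm rate = 0.110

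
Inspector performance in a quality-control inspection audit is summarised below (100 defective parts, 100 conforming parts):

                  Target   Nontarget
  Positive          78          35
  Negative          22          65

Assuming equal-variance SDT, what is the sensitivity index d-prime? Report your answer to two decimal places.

H = 78/100 = 0.7800
FA = 35/100 = 0.3500
z(H) = 0.772
z(FA) = -0.385
d' = z(H) − z(FA) = 0.772 − (-0.385) = 1.157

d-prime = 1.16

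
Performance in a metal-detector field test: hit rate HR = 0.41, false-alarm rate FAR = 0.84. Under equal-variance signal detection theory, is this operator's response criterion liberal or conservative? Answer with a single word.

z(H) = -0.228, z(FA) = 0.994
c = −½·(z(H) + z(FA)) = -0.383
c < 0 → liberal criterion (biased toward responding “yes”).

liberal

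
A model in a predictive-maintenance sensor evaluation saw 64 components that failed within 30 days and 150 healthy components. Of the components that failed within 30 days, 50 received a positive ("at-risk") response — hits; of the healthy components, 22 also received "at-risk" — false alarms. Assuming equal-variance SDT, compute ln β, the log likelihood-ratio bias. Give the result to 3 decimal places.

ln β = 0.251

H = 50/64 = 0.7812
FA = 22/150 = 0.1467
z(H) = z(0.7812) = 0.7763
z(FA) = z(0.1467) = -1.0507
ln β = −½·[z(H)² − z(FA)²] = −0.5 × (0.6026 − 1.1040) = 0.2507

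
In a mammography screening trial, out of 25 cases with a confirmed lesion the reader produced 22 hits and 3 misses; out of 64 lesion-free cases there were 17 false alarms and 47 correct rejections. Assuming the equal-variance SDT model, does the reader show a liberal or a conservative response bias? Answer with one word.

z(H) = 1.175, z(FA) = -0.626
c = −½·(z(H) + z(FA)) = -0.2745
c < 0 → liberal criterion (biased toward responding “yes”).

liberal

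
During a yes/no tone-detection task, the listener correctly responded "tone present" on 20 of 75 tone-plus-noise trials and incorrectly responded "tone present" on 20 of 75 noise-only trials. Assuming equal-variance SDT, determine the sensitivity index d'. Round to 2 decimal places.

H = 20/75 = 0.2667
FA = 20/75 = 0.2667
Φ⁻¹(H) = -0.623
Φ⁻¹(FA) = -0.623
d' = z(H) − z(FA) = -0.623 − (-0.623) = 0.000

d' = 0.00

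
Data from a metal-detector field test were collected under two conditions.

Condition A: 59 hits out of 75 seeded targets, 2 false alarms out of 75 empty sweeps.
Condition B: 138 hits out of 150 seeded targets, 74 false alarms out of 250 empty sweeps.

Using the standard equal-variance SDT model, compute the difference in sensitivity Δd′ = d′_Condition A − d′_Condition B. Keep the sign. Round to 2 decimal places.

Condition A: z(0.7867) = 0.795, z(0.0267) = -1.932, d' = 2.727
Condition B: z(0.9200) = 1.405, z(0.2960) = -0.536, d' = 1.941
Δd' = d'_Condition A − d'_Condition B = 2.727 − 1.941 = 0.786
Condition A has the higher sensitivity.

Δd′ = 0.79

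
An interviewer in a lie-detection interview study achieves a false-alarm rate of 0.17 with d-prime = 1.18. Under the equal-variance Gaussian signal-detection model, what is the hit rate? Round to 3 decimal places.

z(false-alarm rate) = z(0.17) = -0.9542
z(H) = z(FA) + d' = -0.9542 + 1.18 = 0.2258
hit rate = Φ(0.2258) = 0.5893

hit rate = 0.589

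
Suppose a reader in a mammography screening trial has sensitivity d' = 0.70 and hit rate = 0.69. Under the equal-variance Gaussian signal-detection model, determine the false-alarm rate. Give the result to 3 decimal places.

false-alarm rate = 0.419

z(hit rate) = z(0.69) = 0.4959
z(FA) = z(H) − d' = 0.4959 − 0.70 = -0.2041
false-alarm rate = Φ(-0.2041) = 0.4191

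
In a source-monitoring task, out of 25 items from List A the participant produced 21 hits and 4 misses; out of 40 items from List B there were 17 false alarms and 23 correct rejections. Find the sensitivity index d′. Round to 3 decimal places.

d′ = 1.184

H = 21/25 = 0.8400
FA = 17/40 = 0.4250
Φ⁻¹(0.8400) = 0.9945, Φ⁻¹(0.4250) = -0.1891
d' = z(H) − z(FA) = 0.9945 − (-0.1891) = 1.1836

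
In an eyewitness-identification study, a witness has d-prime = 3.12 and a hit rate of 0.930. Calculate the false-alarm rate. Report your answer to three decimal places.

z(hit rate) = z(0.930) = 1.4758
z(FA) = z(H) − d' = 1.4758 − 3.12 = -1.6442
false-alarm rate = Φ(-1.6442) = 0.0501

false-alarm rate = 0.050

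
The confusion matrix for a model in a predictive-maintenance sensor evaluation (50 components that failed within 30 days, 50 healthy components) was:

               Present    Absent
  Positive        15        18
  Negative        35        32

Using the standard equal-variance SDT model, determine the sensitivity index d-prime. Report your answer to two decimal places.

d-prime = -0.17

H = 15/50 = 0.3000
FA = 18/50 = 0.3600
z(0.3000) = -0.524, z(0.3600) = -0.358
d' = z(H) − z(FA) = -0.524 − (-0.358) = -0.166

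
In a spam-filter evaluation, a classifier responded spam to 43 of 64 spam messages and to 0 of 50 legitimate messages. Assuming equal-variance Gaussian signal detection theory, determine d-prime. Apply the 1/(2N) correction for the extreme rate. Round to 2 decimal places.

d-prime = 2.77

The false-alarm rate is 0/50 = 0, so apply the 1/(2N) correction: FA → 1/(2·50) = 0.01000.
z(H) = z(0.67188) = 0.445
z(FA) = z(0.01000) = -2.326
d' = 0.445 − (-2.326) = 2.771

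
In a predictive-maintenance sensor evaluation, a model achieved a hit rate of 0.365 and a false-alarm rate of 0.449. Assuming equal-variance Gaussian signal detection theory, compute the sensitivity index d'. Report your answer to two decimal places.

d' = -0.22

z(0.365) = -0.3451, z(0.449) = -0.1282
d' = z(H) − z(FA) = -0.3451 − (-0.1282) = -0.2169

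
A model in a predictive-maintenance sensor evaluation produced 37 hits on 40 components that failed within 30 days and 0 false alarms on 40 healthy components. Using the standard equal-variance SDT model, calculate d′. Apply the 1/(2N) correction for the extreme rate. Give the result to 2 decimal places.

The false-alarm rate is 0/40 = 0, so apply the 1/(2N) correction: FA → 1/(2·40) = 0.01250.
z(H) = z(0.92500) = 1.440
z(FA) = z(0.01250) = -2.241
d' = 1.440 − (-2.241) = 3.681

d′ = 3.68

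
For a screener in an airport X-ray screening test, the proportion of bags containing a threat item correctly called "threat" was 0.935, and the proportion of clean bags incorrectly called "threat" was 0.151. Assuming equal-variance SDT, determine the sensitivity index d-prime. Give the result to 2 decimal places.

z(H) = z(0.935) = 1.5141
z(FA) = z(0.151) = -1.0322
d' = z(H) − z(FA) = 1.5141 − (-1.0322) = 2.5463

d-prime = 2.55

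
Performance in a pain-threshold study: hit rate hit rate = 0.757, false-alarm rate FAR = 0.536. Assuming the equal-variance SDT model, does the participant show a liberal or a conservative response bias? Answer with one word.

z(H) = 0.697, z(FA) = 0.090
c = −½·(z(H) + z(FA)) = -0.3935
c < 0 → liberal criterion (biased toward responding “yes”).

liberal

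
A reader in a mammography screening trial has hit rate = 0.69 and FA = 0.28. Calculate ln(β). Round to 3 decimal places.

z(H) = 0.4959
z(FA) = -0.5828
ln β = −½·[z(H)² − z(FA)²] = −0.5 × (0.2459 − 0.3397) = 0.0469

ln β = 0.047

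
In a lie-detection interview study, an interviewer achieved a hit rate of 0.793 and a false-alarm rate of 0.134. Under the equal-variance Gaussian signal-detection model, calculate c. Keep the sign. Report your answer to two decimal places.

z(0.793) = 0.8169, z(0.134) = -1.1077
c = −½·[z(H) + z(FA)] = −0.5 × (0.8169 + (-1.1077)) = 0.1454
c > 0: the interviewer has a conservative response bias.

c = 0.15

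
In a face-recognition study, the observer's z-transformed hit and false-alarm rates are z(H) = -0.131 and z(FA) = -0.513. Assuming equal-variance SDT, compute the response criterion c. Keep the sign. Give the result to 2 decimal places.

c = −½·[z(H) + z(FA)] = −½·(-0.131 + (-0.513)) = 0.322
c > 0: the observer has a conservative response bias.

c = 0.32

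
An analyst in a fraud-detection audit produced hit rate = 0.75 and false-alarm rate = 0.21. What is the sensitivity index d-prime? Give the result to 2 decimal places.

d-prime = 1.48

z(H) = z(0.75) = 0.6745
z(FA) = z(0.21) = -0.8064
d' = z(H) − z(FA) = 0.6745 − (-0.8064) = 1.4809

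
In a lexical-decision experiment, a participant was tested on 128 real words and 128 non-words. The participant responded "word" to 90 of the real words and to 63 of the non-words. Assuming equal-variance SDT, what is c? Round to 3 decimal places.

c = -0.257

H = 90/128 = 0.7031
FA = 63/128 = 0.4922
z(0.7031) = 0.5333, z(0.4922) = -0.0196
c = −½·[z(H) + z(FA)] = −0.5 × (0.5333 + (-0.0196)) = -0.25685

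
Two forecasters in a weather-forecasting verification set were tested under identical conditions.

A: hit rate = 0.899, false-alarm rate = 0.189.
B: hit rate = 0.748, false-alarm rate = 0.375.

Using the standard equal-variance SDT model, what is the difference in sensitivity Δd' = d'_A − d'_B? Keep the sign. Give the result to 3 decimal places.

A: z(0.899) = 1.2759, z(0.189) = -0.8816, d' = 2.1575
B: z(0.748) = 0.6682, z(0.375) = -0.3186, d' = 0.9868
Δd' = d'_A − d'_B = 2.1575 − 0.9868 = 1.1707
A has the higher sensitivity.

Δd' = 1.171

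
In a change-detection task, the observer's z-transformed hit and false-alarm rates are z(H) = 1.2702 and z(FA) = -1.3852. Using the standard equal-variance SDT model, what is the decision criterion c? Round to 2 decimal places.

c = 0.06

c = −½·[z(H) + z(FA)] = −½·(1.2702 + (-1.3852)) = 0.0575
c > 0: the observer has a conservative response bias.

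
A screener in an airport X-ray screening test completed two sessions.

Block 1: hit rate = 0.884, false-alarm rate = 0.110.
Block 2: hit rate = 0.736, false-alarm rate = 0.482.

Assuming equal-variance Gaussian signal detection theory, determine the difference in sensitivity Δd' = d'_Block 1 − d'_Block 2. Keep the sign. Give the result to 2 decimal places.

Block 1: z(0.884) = 1.195, z(0.110) = -1.227, d' = 2.422
Block 2: z(0.736) = 0.631, z(0.482) = -0.045, d' = 0.676
Δd' = d'_Block 1 − d'_Block 2 = 2.422 − 0.676 = 1.746
Block 1 has the higher sensitivity.

Δd' = 1.75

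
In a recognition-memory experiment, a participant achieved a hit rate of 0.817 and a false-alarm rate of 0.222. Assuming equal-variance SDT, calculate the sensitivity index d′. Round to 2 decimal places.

d′ = 1.67

z(H) = z(0.817) = 0.9040
z(FA) = z(0.222) = -0.7655
d' = z(H) − z(FA) = 0.9040 − (-0.7655) = 1.6695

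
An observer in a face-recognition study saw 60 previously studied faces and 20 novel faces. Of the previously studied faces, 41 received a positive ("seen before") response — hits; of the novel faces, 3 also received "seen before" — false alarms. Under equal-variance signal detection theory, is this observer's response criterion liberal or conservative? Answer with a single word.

conservative

z(H) = 0.477, z(FA) = -1.036
c = −½·(z(H) + z(FA)) = 0.2795
c > 0 → conservative criterion (biased toward responding “no”).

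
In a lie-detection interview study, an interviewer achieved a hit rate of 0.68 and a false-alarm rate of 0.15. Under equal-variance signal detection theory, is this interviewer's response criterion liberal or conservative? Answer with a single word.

conservative

z(H) = 0.468, z(FA) = -1.036
c = −½·(z(H) + z(FA)) = 0.284
c > 0 → conservative criterion (biased toward responding “no”).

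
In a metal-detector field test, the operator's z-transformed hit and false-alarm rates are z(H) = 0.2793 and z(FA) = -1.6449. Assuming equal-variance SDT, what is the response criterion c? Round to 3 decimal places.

c = −½·[z(H) + z(FA)] = −½·(0.2793 + (-1.6449)) = 0.6828
c > 0: the operator has a conservative response bias.

c = 0.683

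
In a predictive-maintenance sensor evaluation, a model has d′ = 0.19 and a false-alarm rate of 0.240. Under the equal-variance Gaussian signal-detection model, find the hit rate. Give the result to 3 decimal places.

z(false-alarm rate) = z(0.240) = -0.7063
z(H) = z(FA) + d' = -0.7063 + 0.19 = -0.5163
hit rate = Φ(-0.5163) = 0.3028

hit rate = 0.303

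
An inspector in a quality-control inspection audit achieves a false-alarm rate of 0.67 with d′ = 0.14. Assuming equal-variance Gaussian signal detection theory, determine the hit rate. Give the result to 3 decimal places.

hit rate = 0.719

z(false-alarm rate) = z(0.67) = 0.4399
z(H) = z(FA) + d' = 0.4399 + 0.14 = 0.5799
hit rate = Φ(0.5799) = 0.7190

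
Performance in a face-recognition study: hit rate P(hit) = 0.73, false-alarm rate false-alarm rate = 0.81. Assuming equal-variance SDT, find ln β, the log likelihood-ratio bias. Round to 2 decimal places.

z(H) = z(0.73) = 0.613
z(FA) = z(0.81) = 0.878
ln β = −½·[z(H)² − z(FA)²] = −0.5 × (0.376 − 0.771) = 0.1975

ln β = 0.20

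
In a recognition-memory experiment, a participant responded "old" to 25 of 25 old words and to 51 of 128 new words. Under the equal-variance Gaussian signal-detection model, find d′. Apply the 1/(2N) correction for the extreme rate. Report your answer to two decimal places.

d′ = 2.31

The hit rate is 25/25 = 1, so apply the 1/(2N) correction: H → 1 − 1/(2·25) = 0.98000.
z(H) = z(0.98000) = 2.054
z(FA) = z(0.39844) = -0.257
d' = 2.054 − (-0.257) = 2.311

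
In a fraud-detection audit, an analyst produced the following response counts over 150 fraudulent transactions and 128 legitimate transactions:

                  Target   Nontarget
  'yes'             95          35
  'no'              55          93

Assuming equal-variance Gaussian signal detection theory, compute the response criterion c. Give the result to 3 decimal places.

c = 0.131

H = 95/150 = 0.6333
FA = 35/128 = 0.2734
z(H) = z(0.6333) = 0.3406
z(FA) = z(0.2734) = -0.6026
c = −½·[z(H) + z(FA)] = −0.5 × (0.3406 + (-0.6026)) = 0.1310
c > 0: the analyst has a conservative response bias.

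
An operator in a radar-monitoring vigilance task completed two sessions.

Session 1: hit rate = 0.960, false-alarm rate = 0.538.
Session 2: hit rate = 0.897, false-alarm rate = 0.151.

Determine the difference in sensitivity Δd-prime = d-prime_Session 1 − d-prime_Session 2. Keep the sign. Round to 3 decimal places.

Session 1: z(0.960) = 1.7507, z(0.538) = 0.0954, d' = 1.6553
Session 2: z(0.897) = 1.2646, z(0.151) = -1.0322, d' = 2.2968
Δd' = d'_Session 1 − d'_Session 2 = 1.6553 − 2.2968 = -0.6415
Session 2 has the higher sensitivity.

Δd-prime = -0.642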